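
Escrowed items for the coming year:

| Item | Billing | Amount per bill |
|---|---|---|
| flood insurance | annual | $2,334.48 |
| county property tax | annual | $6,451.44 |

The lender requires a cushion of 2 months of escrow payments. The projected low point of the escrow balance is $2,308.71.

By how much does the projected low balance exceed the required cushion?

$844.39

Flood insurance: $2,334.48 annually
County property tax: $6,451.44 annually
Yearly total = $2,334.48 + $6,451.44 = $8,785.92
Per month = $8,785.92 / 12 = $732.16
Required reserve = 2 × $732.16 = $1,464.32
Surplus = $2,308.71 − $1,464.32 = $844.39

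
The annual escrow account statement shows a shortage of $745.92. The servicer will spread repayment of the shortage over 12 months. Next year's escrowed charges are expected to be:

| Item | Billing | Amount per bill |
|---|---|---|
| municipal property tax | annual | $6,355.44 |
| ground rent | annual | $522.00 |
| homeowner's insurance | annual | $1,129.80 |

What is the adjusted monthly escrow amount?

Municipal property tax = $6,355.44/yr
Ground rent = $522.00/yr
Homeowner's insurance = $1,129.80/yr
Annual escrow total = $6,355.44 + $522.00 + $1,129.80 = $8,007.24
Monthly escrow = $8,007.24 ÷ 12 = $667.27
Shortage per month = $745.92 / 12 = $62.16
New monthly escrow = $667.27 + $62.16 = $729.43

$729.43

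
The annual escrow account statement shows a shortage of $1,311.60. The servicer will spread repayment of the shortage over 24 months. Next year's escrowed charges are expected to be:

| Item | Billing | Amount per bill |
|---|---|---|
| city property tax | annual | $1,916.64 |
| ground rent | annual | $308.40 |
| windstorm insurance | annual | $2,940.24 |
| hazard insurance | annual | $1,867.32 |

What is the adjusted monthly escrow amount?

City property tax: $1,916.64 per year
Ground rent: $308.40 per year
Windstorm insurance: $2,940.24 per year
Hazard insurance: $1,867.32 per year
Yearly total = $7,032.60
Monthly escrow = $7,032.60 ÷ 12 = $586.05
Shortage spread = $1,311.60 / 24 = $54.65/mo
New monthly escrow = $586.05 + $54.65 = $640.70

$640.70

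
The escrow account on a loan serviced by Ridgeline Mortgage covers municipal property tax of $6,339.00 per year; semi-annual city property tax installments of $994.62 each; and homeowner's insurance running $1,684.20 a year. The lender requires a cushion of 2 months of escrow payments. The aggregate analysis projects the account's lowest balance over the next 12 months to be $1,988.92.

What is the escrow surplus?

$320.18

Municipal property tax = $6,339.00 annually
City property tax = $994.62 × 2 = $1,989.24 annually
Homeowner's insurance = $1,684.20 annually
Annual escrow total = $6,339.00 + $1,989.24 + $1,684.20 = $10,012.44
Base monthly escrow = $10,012.44 / 12 = $834.37
Cushion = 2 × $834.37 = $1,668.74
Excess over cushion: $1,988.92 − $1,668.74 = $320.18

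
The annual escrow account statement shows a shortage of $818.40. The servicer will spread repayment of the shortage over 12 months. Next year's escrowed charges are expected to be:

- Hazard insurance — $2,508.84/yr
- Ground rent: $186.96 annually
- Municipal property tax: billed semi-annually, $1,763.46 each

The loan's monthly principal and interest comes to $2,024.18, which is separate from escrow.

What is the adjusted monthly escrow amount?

Hazard insurance = $2,508.84
Ground rent = $186.96
Municipal property tax = $1,763.46 × 2 = $3,526.92
Total annual escrow = $2,508.84 + $186.96 + $3,526.92 = $6,222.72
Monthly escrow = $6,222.72 / 12 = $518.56
Monthly shortage recovery: $818.40 ÷ 12 = $68.20
Adjusted monthly = $518.56 + $68.20 = $586.76

$586.76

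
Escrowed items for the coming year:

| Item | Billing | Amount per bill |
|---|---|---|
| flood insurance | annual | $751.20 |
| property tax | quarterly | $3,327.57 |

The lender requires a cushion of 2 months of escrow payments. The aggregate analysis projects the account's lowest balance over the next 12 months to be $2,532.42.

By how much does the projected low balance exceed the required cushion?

$188.84

Flood insurance: $751.20
Property tax: $3,327.57 × 4 = $13,310.28
Combined annual = $751.20 + $13,310.28 = $14,061.48
Base monthly escrow = $14,061.48 / 12 = $1,171.79
Cushion = 2 × $1,171.79 = $2,343.58
Surplus = $2,532.42 − $2,343.58 = $188.84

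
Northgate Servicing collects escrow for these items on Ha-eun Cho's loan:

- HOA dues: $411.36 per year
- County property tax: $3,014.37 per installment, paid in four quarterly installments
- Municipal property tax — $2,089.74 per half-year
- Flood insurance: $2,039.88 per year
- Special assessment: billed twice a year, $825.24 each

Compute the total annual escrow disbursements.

HOA dues = $411.36 per year
County property tax = $3,014.37 × 4 = $12,057.48 per year
Municipal property tax = $2,089.74 × 2 = $4,179.48 per year
Flood insurance = $2,039.88 per year
Special assessment = $825.24 × 2 = $1,650.48 per year
Annual escrow total = $20,338.68

$20,338.68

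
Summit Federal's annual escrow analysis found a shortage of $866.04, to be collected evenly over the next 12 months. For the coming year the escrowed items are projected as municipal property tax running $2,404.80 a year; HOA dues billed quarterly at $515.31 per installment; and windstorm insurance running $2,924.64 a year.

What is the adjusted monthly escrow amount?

Municipal property tax — $2,404.80
HOA dues — $515.31 × 4 = $2,061.24
Windstorm insurance — $2,924.64
Yearly total = $2,404.80 + $2,061.24 + $2,924.64 = $7,390.68
Base monthly escrow = $7,390.68 ÷ 12 = $615.89
Monthly shortage recovery: $866.04 ÷ 12 = $72.17
Adjusted monthly = $615.89 + $72.17 = $688.06

$688.06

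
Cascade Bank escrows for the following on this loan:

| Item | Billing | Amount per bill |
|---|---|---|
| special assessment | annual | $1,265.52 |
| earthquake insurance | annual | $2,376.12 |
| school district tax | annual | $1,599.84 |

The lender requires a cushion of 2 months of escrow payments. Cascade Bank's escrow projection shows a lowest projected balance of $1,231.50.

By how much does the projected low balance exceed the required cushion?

$357.92

Special assessment: $1,265.52/yr
Earthquake insurance: $2,376.12/yr
School district tax: $1,599.84/yr
Annual escrow total = $1,265.52 + $2,376.12 + $1,599.84 = $5,241.48
Monthly escrow = $5,241.48 ÷ 12 = $436.79
Required reserve = 2 × $436.79 = $873.58
Excess over cushion: $1,231.50 − $873.58 = $357.92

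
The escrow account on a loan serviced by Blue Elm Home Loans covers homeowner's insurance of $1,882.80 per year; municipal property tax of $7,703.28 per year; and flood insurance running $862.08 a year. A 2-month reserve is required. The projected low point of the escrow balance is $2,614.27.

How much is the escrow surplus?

$872.91

Homeowner's insurance — $1,882.80
Municipal property tax — $7,703.28
Flood insurance — $862.08
Yearly total = $10,448.16
Base monthly escrow = $10,448.16 / 12 = $870.68
Required reserve = 2 × $870.68 = $1,741.36
Surplus = $2,614.27 − $1,741.36 = $872.91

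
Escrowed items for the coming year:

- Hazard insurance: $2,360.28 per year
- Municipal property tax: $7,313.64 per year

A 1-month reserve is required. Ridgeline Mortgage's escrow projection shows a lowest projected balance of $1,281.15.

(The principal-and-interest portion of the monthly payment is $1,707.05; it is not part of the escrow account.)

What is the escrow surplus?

Hazard insurance: $2,360.28 annually
Municipal property tax: $7,313.64 annually
Total per year = $9,673.92
Base monthly escrow = $9,673.92 / 12 = $806.16
Required reserve = 1 × $806.16 = $806.16
Surplus = $1,281.15 − $806.16 = $474.99

$474.99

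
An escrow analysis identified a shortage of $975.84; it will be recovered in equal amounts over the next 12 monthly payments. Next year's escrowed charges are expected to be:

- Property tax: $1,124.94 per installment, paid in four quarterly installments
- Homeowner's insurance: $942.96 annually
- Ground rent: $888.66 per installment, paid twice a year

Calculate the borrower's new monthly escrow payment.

$682.99

Property tax: $1,124.94 × 4 = $4,499.76/yr
Homeowner's insurance: $942.96/yr
Ground rent: $888.66 × 2 = $1,777.32/yr
Total annual escrow = $7,220.04
Monthly = $7,220.04 ÷ 12 = $601.67
Shortage spread = $975.84 / 12 = $81.32/mo
Adjusted monthly = $601.67 + $81.32 = $682.99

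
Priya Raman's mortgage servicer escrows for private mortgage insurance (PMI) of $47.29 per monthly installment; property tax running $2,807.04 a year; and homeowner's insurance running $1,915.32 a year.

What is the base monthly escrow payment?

$440.82

Private mortgage insurance (PMI) = $47.29 × 12 = $567.48 per year
Property tax = $2,807.04 per year
Homeowner's insurance = $1,915.32 per year
Combined annual = $567.48 + $2,807.04 + $1,915.32 = $5,289.84
Monthly = $5,289.84 / 12 = $440.82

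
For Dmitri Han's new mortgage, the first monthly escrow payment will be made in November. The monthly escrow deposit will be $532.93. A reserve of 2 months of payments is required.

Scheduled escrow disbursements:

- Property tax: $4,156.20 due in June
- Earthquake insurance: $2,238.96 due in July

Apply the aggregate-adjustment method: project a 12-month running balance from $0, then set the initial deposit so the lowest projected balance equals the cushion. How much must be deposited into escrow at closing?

Cushion = 2 × $532.93 = $1,065.86
Trial balance (start $0, +$532.93 each month, − disbursements):
  Nov: +$532.93 → $532.93
  Dec: +$532.93 → $1,065.86
  Jan: +$532.93 → $1,598.79
  Feb: +$532.93 → $2,131.72
  Mar: +$532.93 → $2,664.65
  Apr: +$532.93 → $3,197.58
  May: +$532.93 → $3,730.51
  Jun: +$532.93 − $4,156.20 → $107.24
  Jul: +$532.93 − $2,238.96 → -$1,598.79
  Aug: +$532.93 → -$1,065.86
  Sep: +$532.93 → -$532.93
  Oct: +$532.93 → $0.00
Lowest trial balance = -$1,598.79 (Jul)
Initial deposit = cushion − low point = $1,065.86 − (-$1,598.79) = $2,664.65

$2,664.65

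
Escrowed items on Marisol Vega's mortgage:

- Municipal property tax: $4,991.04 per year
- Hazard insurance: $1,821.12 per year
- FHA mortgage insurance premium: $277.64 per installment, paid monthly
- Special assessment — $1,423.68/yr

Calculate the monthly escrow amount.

$963.96

Municipal property tax = $4,991.04
Hazard insurance = $1,821.12
FHA mortgage insurance premium = $277.64 × 12 = $3,331.68
Special assessment = $1,423.68
Annual escrow total = $4,991.04 + $1,821.12 + $3,331.68 + $1,423.68 = $11,567.52
Monthly = $11,567.52 ÷ 12 = $963.96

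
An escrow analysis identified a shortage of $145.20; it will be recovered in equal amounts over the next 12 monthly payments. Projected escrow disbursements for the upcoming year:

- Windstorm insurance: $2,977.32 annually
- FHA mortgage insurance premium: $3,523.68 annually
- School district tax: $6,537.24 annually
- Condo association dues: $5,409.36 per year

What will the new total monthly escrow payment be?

Windstorm insurance — $2,977.32 per year
FHA mortgage insurance premium — $3,523.68 per year
School district tax — $6,537.24 per year
Condo association dues — $5,409.36 per year
Yearly total = $2,977.32 + $3,523.68 + $6,537.24 + $5,409.36 = $18,447.60
Per month = $18,447.60 / 12 = $1,537.30
Shortage spread = $145.20 ÷ 12 = $12.10/mo
New monthly escrow = $1,537.30 + $12.10 = $1,549.40

$1,549.40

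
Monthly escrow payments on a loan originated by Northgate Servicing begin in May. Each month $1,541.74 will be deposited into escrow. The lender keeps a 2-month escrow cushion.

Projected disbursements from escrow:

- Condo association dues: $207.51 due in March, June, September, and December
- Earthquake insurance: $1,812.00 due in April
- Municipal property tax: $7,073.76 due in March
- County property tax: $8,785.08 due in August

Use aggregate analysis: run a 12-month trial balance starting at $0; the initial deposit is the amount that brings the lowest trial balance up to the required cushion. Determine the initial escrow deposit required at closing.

$5,909.11

Cushion = 2 × $1,541.74 = $3,083.48
Trial balance (start $0, +$1,541.74 each month, − disbursements):
  May: +$1,541.74 → $1,541.74
  Jun: +$1,541.74 − $207.51 → $2,875.97
  Jul: +$1,541.74 → $4,417.71
  Aug: +$1,541.74 − $8,785.08 → -$2,825.63
  Sep: +$1,541.74 − $207.51 → -$1,491.40
  Oct: +$1,541.74 → $50.34
  Nov: +$1,541.74 → $1,592.08
  Dec: +$1,541.74 − $207.51 → $2,926.31
  Jan: +$1,541.74 → $4,468.05
  Feb: +$1,541.74 → $6,009.79
  Mar: +$1,541.74 − $7,281.27 → $270.26
  Apr: +$1,541.74 − $1,812.00 → $0.00
Lowest trial balance = -$2,825.63 (Aug)
Initial deposit = cushion − low point = $3,083.48 − (-$2,825.63) = $5,909.11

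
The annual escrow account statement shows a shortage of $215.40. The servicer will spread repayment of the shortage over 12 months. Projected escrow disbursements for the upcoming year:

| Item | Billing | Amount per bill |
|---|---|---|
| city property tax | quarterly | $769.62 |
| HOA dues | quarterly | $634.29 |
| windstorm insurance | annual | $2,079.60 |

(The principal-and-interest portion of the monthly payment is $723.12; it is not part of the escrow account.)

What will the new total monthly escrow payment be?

$659.22

City property tax = $769.62 × 4 = $3,078.48 per year
HOA dues = $634.29 × 4 = $2,537.16 per year
Windstorm insurance = $2,079.60 per year
Combined annual = $7,695.24
Base monthly escrow = $7,695.24 ÷ 12 = $641.27
Shortage per month = $215.40 ÷ 12 = $17.95
Adjusted monthly = $641.27 + $17.95 = $659.22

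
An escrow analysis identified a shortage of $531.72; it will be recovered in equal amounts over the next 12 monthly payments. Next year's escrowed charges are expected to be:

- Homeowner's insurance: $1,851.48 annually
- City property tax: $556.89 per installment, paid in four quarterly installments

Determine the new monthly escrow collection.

Homeowner's insurance: $1,851.48 per year
City property tax: $556.89 × 4 = $2,227.56 per year
Yearly total = $1,851.48 + $2,227.56 = $4,079.04
Base monthly escrow = $4,079.04 / 12 = $339.92
Shortage spread = $531.72 ÷ 12 = $44.31/mo
Adjusted monthly = $339.92 + $44.31 = $384.23

$384.23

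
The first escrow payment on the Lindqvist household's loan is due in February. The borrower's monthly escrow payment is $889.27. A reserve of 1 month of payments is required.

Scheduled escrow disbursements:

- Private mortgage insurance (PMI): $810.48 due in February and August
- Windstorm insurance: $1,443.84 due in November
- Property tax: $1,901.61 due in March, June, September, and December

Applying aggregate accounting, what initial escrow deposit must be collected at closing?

Cushion = 1 × $889.27 = $889.27
Trial balance (start $0, +$889.27 each month, − disbursements):
  Feb: +$889.27 − $810.48 → $78.79
  Mar: +$889.27 − $1,901.61 → -$933.55
  Apr: +$889.27 → -$44.28
  May: +$889.27 → $844.99
  Jun: +$889.27 − $1,901.61 → -$167.35
  Jul: +$889.27 → $721.92
  Aug: +$889.27 − $810.48 → $800.71
  Sep: +$889.27 − $1,901.61 → -$211.63
  Oct: +$889.27 → $677.64
  Nov: +$889.27 − $1,443.84 → $123.07
  Dec: +$889.27 − $1,901.61 → -$889.27
  Jan: +$889.27 → $0.00
Lowest trial balance = -$933.55 (Mar)
Initial deposit = cushion − low point = $889.27 − (-$933.55) = $1,822.82

$1,822.82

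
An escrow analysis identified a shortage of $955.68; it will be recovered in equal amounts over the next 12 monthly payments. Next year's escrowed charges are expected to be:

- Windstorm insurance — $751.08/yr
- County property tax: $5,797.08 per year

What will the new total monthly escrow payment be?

Windstorm insurance: $751.08 per year
County property tax: $5,797.08 per year
Total per year = $751.08 + $5,797.08 = $6,548.16
Monthly escrow = $6,548.16 ÷ 12 = $545.68
Monthly shortage recovery: $955.68 ÷ 12 = $79.64
Adjusted monthly = $545.68 + $79.64 = $625.32

$625.32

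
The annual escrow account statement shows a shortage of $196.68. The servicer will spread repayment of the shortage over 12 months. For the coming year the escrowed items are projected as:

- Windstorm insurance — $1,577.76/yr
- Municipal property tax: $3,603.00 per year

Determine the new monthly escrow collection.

$448.12

Windstorm insurance — $1,577.76
Municipal property tax — $3,603.00
Yearly total = $1,577.76 + $3,603.00 = $5,180.76
Per month = $5,180.76 ÷ 12 = $431.73
Shortage spread = $196.68 / 12 = $16.39/mo
Adjusted monthly = $431.73 + $16.39 = $448.12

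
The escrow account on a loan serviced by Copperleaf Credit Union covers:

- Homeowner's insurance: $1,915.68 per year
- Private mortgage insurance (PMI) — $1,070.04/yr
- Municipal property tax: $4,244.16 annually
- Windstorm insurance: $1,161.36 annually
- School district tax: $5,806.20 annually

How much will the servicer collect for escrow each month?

$1,183.12

Homeowner's insurance: $1,915.68
Private mortgage insurance (PMI): $1,070.04
Municipal property tax: $4,244.16
Windstorm insurance: $1,161.36
School district tax: $5,806.20
Combined annual = $14,197.44
Per month = $14,197.44 / 12 = $1,183.12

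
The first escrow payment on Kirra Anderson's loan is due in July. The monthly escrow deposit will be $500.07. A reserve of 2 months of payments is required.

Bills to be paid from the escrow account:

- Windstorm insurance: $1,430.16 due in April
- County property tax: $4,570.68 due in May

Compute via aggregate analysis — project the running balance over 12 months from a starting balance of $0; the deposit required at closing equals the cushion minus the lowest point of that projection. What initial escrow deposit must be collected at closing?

$1,500.21

Cushion = 2 × $500.07 = $1,000.14
Trial balance (start $0, +$500.07 each month, − disbursements):
  Jul: +$500.07 → $500.07
  Aug: +$500.07 → $1,000.14
  Sep: +$500.07 → $1,500.21
  Oct: +$500.07 → $2,000.28
  Nov: +$500.07 → $2,500.35
  Dec: +$500.07 → $3,000.42
  Jan: +$500.07 → $3,500.49
  Feb: +$500.07 → $4,000.56
  Mar: +$500.07 → $4,500.63
  Apr: +$500.07 − $1,430.16 → $3,570.54
  May: +$500.07 − $4,570.68 → -$500.07
  Jun: +$500.07 → $0.00
Lowest trial balance = -$500.07 (May)
Initial deposit = cushion − low point = $1,000.14 − (-$500.07) = $1,500.21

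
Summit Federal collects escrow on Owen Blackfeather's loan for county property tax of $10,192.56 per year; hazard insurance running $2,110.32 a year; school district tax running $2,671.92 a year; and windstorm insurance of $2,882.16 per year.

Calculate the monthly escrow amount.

County property tax = $10,192.56 per year
Hazard insurance = $2,110.32 per year
School district tax = $2,671.92 per year
Windstorm insurance = $2,882.16 per year
Total per year = $17,856.96
Per month = $17,856.96 / 12 = $1,488.08

$1,488.08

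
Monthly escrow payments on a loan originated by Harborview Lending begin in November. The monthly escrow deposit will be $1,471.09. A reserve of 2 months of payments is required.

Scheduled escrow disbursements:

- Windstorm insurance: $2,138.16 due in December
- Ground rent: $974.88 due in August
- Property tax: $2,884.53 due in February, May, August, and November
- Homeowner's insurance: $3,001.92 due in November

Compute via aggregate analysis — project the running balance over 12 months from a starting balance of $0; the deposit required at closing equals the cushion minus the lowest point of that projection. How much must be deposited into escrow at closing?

Cushion = 2 × $1,471.09 = $2,942.18
Trial balance (start $0, +$1,471.09 each month, − disbursements):
  Nov: +$1,471.09 − $5,886.45 → -$4,415.36
  Dec: +$1,471.09 − $2,138.16 → -$5,082.43
  Jan: +$1,471.09 → -$3,611.34
  Feb: +$1,471.09 − $2,884.53 → -$5,024.78
  Mar: +$1,471.09 → -$3,553.69
  Apr: +$1,471.09 → -$2,082.60
  May: +$1,471.09 − $2,884.53 → -$3,496.04
  Jun: +$1,471.09 → -$2,024.95
  Jul: +$1,471.09 → -$553.86
  Aug: +$1,471.09 − $3,859.41 → -$2,942.18
  Sep: +$1,471.09 → -$1,471.09
  Oct: +$1,471.09 → $0.00
Lowest trial balance = -$5,082.43 (Dec)
Initial deposit = cushion − low point = $2,942.18 − (-$5,082.43) = $8,024.61

$8,024.61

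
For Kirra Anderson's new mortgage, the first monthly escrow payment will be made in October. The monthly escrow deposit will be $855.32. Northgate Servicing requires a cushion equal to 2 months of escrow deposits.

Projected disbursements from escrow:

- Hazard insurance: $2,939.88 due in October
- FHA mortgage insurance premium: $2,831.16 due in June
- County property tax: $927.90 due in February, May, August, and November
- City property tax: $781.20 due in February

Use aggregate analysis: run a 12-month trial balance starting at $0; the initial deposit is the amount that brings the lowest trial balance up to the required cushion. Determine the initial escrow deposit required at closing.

$3,867.78

Cushion = 2 × $855.32 = $1,710.64
Trial balance (start $0, +$855.32 each month, − disbursements):
  Oct: +$855.32 − $2,939.88 → -$2,084.56
  Nov: +$855.32 − $927.90 → -$2,157.14
  Dec: +$855.32 → -$1,301.82
  Jan: +$855.32 → -$446.50
  Feb: +$855.32 − $1,709.10 → -$1,300.28
  Mar: +$855.32 → -$444.96
  Apr: +$855.32 → $410.36
  May: +$855.32 − $927.90 → $337.78
  Jun: +$855.32 − $2,831.16 → -$1,638.06
  Jul: +$855.32 → -$782.74
  Aug: +$855.32 − $927.90 → -$855.32
  Sep: +$855.32 → $0.00
Lowest trial balance = -$2,157.14 (Nov)
Initial deposit = cushion − low point = $1,710.64 − (-$2,157.14) = $3,867.78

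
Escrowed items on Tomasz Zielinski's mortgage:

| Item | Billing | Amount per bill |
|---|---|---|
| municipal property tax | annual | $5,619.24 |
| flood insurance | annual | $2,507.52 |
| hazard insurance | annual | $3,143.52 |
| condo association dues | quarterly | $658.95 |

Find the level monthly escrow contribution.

$1,158.84

Municipal property tax — $5,619.24/yr
Flood insurance — $2,507.52/yr
Hazard insurance — $3,143.52/yr
Condo association dues — $658.95 × 4 = $2,635.80/yr
Yearly total = $5,619.24 + $2,507.52 + $3,143.52 + $2,635.80 = $13,906.08
Monthly = $13,906.08 / 12 = $1,158.84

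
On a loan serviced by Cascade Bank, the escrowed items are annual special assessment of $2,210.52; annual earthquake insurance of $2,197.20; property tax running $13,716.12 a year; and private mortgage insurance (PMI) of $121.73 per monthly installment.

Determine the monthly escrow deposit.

$1,632.05

Special assessment: $2,210.52 per year
Earthquake insurance: $2,197.20 per year
Property tax: $13,716.12 per year
Private mortgage insurance (PMI): $121.73 × 12 = $1,460.76 per year
Annual escrow total = $19,584.60
Monthly = $19,584.60 ÷ 12 = $1,632.05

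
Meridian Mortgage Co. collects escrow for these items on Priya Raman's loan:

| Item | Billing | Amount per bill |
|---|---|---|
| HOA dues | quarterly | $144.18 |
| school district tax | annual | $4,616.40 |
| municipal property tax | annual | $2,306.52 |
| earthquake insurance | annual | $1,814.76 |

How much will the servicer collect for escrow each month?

$776.20

HOA dues: $144.18 × 4 = $576.72
School district tax: $4,616.40
Municipal property tax: $2,306.52
Earthquake insurance: $1,814.76
Yearly total = $576.72 + $4,616.40 + $2,306.52 + $1,814.76 = $9,314.40
Monthly = $9,314.40 ÷ 12 = $776.20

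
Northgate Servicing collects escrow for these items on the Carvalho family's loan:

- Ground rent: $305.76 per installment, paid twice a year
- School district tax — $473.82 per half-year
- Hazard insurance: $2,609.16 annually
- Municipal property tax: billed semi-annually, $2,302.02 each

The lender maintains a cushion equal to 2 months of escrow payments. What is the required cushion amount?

Ground rent = $305.76 × 2 = $611.52 per year
School district tax = $473.82 × 2 = $947.64 per year
Hazard insurance = $2,609.16 per year
Municipal property tax = $2,302.02 × 2 = $4,604.04 per year
Combined annual = $8,772.36
Per month = $8,772.36 ÷ 12 = $731.03
Reserve = 2 × $731.03 = $1,462.06

$1,462.06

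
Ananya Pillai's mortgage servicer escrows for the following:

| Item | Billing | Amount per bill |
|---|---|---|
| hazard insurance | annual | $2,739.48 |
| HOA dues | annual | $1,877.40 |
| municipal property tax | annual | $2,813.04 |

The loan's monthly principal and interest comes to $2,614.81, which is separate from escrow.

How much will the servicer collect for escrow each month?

$619.16

Hazard insurance — $2,739.48 per year
HOA dues — $1,877.40 per year
Municipal property tax — $2,813.04 per year
Total per year = $2,739.48 + $1,877.40 + $2,813.04 = $7,429.92
Per month = $7,429.92 ÷ 12 = $619.16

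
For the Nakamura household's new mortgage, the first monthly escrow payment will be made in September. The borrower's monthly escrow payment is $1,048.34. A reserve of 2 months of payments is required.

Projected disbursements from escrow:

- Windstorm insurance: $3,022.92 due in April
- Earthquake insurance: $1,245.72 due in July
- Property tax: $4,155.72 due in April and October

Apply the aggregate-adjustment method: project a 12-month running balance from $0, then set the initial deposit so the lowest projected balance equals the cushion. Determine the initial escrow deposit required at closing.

$5,044.32

Cushion = 2 × $1,048.34 = $2,096.68
Trial balance (start $0, +$1,048.34 each month, − disbursements):
  Sep: +$1,048.34 → $1,048.34
  Oct: +$1,048.34 − $4,155.72 → -$2,059.04
  Nov: +$1,048.34 → -$1,010.70
  Dec: +$1,048.34 → $37.64
  Jan: +$1,048.34 → $1,085.98
  Feb: +$1,048.34 → $2,134.32
  Mar: +$1,048.34 → $3,182.66
  Apr: +$1,048.34 − $7,178.64 → -$2,947.64
  May: +$1,048.34 → -$1,899.30
  Jun: +$1,048.34 → -$850.96
  Jul: +$1,048.34 − $1,245.72 → -$1,048.34
  Aug: +$1,048.34 → $0.00
Lowest trial balance = -$2,947.64 (Apr)
Initial deposit = cushion − low point = $2,096.68 − (-$2,947.64) = $5,044.32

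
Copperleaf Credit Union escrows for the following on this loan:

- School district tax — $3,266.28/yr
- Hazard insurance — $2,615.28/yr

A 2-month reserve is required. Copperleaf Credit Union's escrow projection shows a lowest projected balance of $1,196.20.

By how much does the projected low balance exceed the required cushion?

School district tax: $3,266.28
Hazard insurance: $2,615.28
Total annual escrow = $5,881.56
Base monthly escrow = $5,881.56 ÷ 12 = $490.13
Required reserve = 2 × $490.13 = $980.26
Surplus = $1,196.20 − $980.26 = $215.94

$215.94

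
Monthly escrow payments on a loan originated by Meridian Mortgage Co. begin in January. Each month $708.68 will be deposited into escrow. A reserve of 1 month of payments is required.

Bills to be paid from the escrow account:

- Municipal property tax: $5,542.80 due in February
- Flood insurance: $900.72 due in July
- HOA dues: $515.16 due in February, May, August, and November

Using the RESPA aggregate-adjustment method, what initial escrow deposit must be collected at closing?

Cushion = 1 × $708.68 = $708.68
Trial balance (start $0, +$708.68 each month, − disbursements):
  Jan: +$708.68 → $708.68
  Feb: +$708.68 − $6,057.96 → -$4,640.60
  Mar: +$708.68 → -$3,931.92
  Apr: +$708.68 → -$3,223.24
  May: +$708.68 − $515.16 → -$3,029.72
  Jun: +$708.68 → -$2,321.04
  Jul: +$708.68 − $900.72 → -$2,513.08
  Aug: +$708.68 − $515.16 → -$2,319.56
  Sep: +$708.68 → -$1,610.88
  Oct: +$708.68 → -$902.20
  Nov: +$708.68 − $515.16 → -$708.68
  Dec: +$708.68 → $0.00
Lowest trial balance = -$4,640.60 (Feb)
Initial deposit = cushion − low point = $708.68 − (-$4,640.60) = $5,349.28

$5,349.28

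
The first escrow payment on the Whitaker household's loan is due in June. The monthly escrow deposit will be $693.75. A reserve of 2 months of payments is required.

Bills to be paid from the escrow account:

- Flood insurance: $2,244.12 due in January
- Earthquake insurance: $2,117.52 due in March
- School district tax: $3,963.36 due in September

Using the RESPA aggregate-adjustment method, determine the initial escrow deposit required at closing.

$2,775.00

Cushion = 2 × $693.75 = $1,387.50
Trial balance (start $0, +$693.75 each month, − disbursements):
  Jun: +$693.75 → $693.75
  Jul: +$693.75 → $1,387.50
  Aug: +$693.75 → $2,081.25
  Sep: +$693.75 − $3,963.36 → -$1,188.36
  Oct: +$693.75 → -$494.61
  Nov: +$693.75 → $199.14
  Dec: +$693.75 → $892.89
  Jan: +$693.75 − $2,244.12 → -$657.48
  Feb: +$693.75 → $36.27
  Mar: +$693.75 − $2,117.52 → -$1,387.50
  Apr: +$693.75 → -$693.75
  May: +$693.75 → $0.00
Lowest trial balance = -$1,387.50 (Mar)
Initial deposit = cushion − low point = $1,387.50 − (-$1,387.50) = $2,775.00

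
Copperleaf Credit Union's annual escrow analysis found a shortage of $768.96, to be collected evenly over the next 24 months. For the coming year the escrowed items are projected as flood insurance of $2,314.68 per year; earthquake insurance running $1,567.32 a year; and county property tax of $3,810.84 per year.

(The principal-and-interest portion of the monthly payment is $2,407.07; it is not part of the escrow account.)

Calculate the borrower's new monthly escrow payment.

Flood insurance = $2,314.68 per year
Earthquake insurance = $1,567.32 per year
County property tax = $3,810.84 per year
Total per year = $2,314.68 + $1,567.32 + $3,810.84 = $7,692.84
Per month = $7,692.84 ÷ 12 = $641.07
Shortage per month = $768.96 ÷ 24 = $32.04
New monthly escrow = $641.07 + $32.04 = $673.11

$673.11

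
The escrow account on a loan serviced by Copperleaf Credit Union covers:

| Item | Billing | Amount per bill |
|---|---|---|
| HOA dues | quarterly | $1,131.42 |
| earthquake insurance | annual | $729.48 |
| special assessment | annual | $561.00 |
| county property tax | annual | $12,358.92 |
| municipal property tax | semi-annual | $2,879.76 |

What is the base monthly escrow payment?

$1,994.55

HOA dues: $1,131.42 × 4 = $4,525.68/yr
Earthquake insurance: $729.48/yr
Special assessment: $561.00/yr
County property tax: $12,358.92/yr
Municipal property tax: $2,879.76 × 2 = $5,759.52/yr
Yearly total = $4,525.68 + $729.48 + $561.00 + $12,358.92 + $5,759.52 = $23,934.60
Monthly = $23,934.60 ÷ 12 = $1,994.55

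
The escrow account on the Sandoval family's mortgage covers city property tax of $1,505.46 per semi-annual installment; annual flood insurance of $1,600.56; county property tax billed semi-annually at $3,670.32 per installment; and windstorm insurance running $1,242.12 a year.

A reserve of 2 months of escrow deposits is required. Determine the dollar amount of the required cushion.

City property tax: $1,505.46 × 2 = $3,010.92/yr
Flood insurance: $1,600.56/yr
County property tax: $3,670.32 × 2 = $7,340.64/yr
Windstorm insurance: $1,242.12/yr
Total annual escrow = $3,010.92 + $1,600.56 + $7,340.64 + $1,242.12 = $13,194.24
Base monthly escrow = $13,194.24 / 12 = $1,099.52
Reserve = 2 × $1,099.52 = $2,199.04

$2,199.04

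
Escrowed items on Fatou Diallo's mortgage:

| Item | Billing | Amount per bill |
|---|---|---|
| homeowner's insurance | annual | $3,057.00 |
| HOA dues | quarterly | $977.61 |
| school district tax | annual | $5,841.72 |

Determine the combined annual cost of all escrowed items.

$12,809.16

Homeowner's insurance = $3,057.00 per year
HOA dues = $977.61 × 4 = $3,910.44 per year
School district tax = $5,841.72 per year
Total per year = $3,057.00 + $3,910.44 + $5,841.72 = $12,809.16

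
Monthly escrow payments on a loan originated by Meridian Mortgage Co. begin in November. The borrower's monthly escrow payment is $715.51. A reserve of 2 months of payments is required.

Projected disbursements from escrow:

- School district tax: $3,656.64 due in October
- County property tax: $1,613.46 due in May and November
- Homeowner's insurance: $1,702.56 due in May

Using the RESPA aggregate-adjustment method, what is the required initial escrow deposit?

Cushion = 2 × $715.51 = $1,431.02
Trial balance (start $0, +$715.51 each month, − disbursements):
  Nov: +$715.51 − $1,613.46 → -$897.95
  Dec: +$715.51 → -$182.44
  Jan: +$715.51 → $533.07
  Feb: +$715.51 → $1,248.58
  Mar: +$715.51 → $1,964.09
  Apr: +$715.51 → $2,679.60
  May: +$715.51 − $3,316.02 → $79.09
  Jun: +$715.51 → $794.60
  Jul: +$715.51 → $1,510.11
  Aug: +$715.51 → $2,225.62
  Sep: +$715.51 → $2,941.13
  Oct: +$715.51 − $3,656.64 → $0.00
Lowest trial balance = -$897.95 (Nov)
Initial deposit = cushion − low point = $1,431.02 − (-$897.95) = $2,328.97

$2,328.97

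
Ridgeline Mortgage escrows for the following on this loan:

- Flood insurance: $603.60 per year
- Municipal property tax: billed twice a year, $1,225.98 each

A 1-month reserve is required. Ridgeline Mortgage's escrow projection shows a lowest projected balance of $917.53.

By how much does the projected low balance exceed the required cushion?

$662.90

Flood insurance: $603.60
Municipal property tax: $1,225.98 × 2 = $2,451.96
Combined annual = $603.60 + $2,451.96 = $3,055.56
Base monthly escrow = $3,055.56 ÷ 12 = $254.63
Required cushion = 1 × $254.63 = $254.63
Surplus = $917.53 − $254.63 = $662.90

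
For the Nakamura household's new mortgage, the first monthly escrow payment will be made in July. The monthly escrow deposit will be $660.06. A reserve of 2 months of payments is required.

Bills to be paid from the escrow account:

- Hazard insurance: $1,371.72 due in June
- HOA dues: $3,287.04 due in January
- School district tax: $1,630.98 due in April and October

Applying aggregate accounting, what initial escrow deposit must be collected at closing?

Cushion = 2 × $660.06 = $1,320.12
Trial balance (start $0, +$660.06 each month, − disbursements):
  Jul: +$660.06 → $660.06
  Aug: +$660.06 → $1,320.12
  Sep: +$660.06 → $1,980.18
  Oct: +$660.06 − $1,630.98 → $1,009.26
  Nov: +$660.06 → $1,669.32
  Dec: +$660.06 → $2,329.38
  Jan: +$660.06 − $3,287.04 → -$297.60
  Feb: +$660.06 → $362.46
  Mar: +$660.06 → $1,022.52
  Apr: +$660.06 − $1,630.98 → $51.60
  May: +$660.06 → $711.66
  Jun: +$660.06 − $1,371.72 → $0.00
Lowest trial balance = -$297.60 (Jan)
Initial deposit = cushion − low point = $1,320.12 − (-$297.60) = $1,617.72

$1,617.72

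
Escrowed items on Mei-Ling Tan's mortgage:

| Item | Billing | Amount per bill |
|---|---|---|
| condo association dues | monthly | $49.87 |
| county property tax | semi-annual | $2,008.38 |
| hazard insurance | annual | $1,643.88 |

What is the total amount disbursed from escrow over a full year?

$6,259.08

Condo association dues: $49.87 × 12 = $598.44/yr
County property tax: $2,008.38 × 2 = $4,016.76/yr
Hazard insurance: $1,643.88/yr
Total annual escrow = $6,259.08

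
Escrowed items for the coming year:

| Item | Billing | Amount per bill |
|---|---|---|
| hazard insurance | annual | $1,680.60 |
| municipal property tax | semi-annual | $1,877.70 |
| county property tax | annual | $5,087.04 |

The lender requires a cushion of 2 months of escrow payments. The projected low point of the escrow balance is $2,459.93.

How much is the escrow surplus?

Hazard insurance — $1,680.60 annually
Municipal property tax — $1,877.70 × 2 = $3,755.40 annually
County property tax — $5,087.04 annually
Total per year = $1,680.60 + $3,755.40 + $5,087.04 = $10,523.04
Base monthly escrow = $10,523.04 ÷ 12 = $876.92
Required reserve = 2 × $876.92 = $1,753.84
Surplus = $2,459.93 − $1,753.84 = $706.09

$706.09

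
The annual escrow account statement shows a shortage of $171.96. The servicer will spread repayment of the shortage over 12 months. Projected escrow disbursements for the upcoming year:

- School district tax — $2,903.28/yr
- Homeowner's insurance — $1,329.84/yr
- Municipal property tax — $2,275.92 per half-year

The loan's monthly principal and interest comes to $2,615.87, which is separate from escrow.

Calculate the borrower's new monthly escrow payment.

School district tax = $2,903.28/yr
Homeowner's insurance = $1,329.84/yr
Municipal property tax = $2,275.92 × 2 = $4,551.84/yr
Yearly total = $2,903.28 + $1,329.84 + $4,551.84 = $8,784.96
Monthly = $8,784.96 ÷ 12 = $732.08
Shortage per month = $171.96 ÷ 12 = $14.33
Adjusted monthly = $732.08 + $14.33 = $746.41

$746.41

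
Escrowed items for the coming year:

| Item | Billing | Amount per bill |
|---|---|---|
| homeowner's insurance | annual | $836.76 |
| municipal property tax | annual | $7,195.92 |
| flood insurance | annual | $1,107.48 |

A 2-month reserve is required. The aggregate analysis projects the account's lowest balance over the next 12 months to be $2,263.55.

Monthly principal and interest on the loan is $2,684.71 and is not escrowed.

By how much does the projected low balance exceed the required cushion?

$740.19

Homeowner's insurance: $836.76 per year
Municipal property tax: $7,195.92 per year
Flood insurance: $1,107.48 per year
Combined annual = $9,140.16
Per month = $9,140.16 / 12 = $761.68
Required cushion = 2 × $761.68 = $1,523.36
Excess over cushion: $2,263.55 − $1,523.36 = $740.19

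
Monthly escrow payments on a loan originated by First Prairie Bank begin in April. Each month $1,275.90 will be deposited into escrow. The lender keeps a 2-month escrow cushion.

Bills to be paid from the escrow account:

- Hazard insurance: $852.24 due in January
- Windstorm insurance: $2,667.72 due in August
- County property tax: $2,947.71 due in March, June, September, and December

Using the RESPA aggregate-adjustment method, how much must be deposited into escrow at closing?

Cushion = 2 × $1,275.90 = $2,551.80
Trial balance (start $0, +$1,275.90 each month, − disbursements):
  Apr: +$1,275.90 → $1,275.90
  May: +$1,275.90 → $2,551.80
  Jun: +$1,275.90 − $2,947.71 → $879.99
  Jul: +$1,275.90 → $2,155.89
  Aug: +$1,275.90 − $2,667.72 → $764.07
  Sep: +$1,275.90 − $2,947.71 → -$907.74
  Oct: +$1,275.90 → $368.16
  Nov: +$1,275.90 → $1,644.06
  Dec: +$1,275.90 − $2,947.71 → -$27.75
  Jan: +$1,275.90 − $852.24 → $395.91
  Feb: +$1,275.90 → $1,671.81
  Mar: +$1,275.90 − $2,947.71 → $0.00
Lowest trial balance = -$907.74 (Sep)
Initial deposit = cushion − low point = $2,551.80 − (-$907.74) = $3,459.54

$3,459.54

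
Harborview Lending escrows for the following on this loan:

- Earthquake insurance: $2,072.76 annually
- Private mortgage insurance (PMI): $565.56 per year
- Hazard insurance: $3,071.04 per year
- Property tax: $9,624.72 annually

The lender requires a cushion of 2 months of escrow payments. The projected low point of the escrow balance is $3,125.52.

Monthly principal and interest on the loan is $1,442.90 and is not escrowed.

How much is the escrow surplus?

$569.84

Earthquake insurance — $2,072.76/yr
Private mortgage insurance (PMI) — $565.56/yr
Hazard insurance — $3,071.04/yr
Property tax — $9,624.72/yr
Annual escrow total = $2,072.76 + $565.56 + $3,071.04 + $9,624.72 = $15,334.08
Monthly = $15,334.08 / 12 = $1,277.84
Cushion = 2 × $1,277.84 = $2,555.68
Excess over cushion: $3,125.52 − $2,555.68 = $569.84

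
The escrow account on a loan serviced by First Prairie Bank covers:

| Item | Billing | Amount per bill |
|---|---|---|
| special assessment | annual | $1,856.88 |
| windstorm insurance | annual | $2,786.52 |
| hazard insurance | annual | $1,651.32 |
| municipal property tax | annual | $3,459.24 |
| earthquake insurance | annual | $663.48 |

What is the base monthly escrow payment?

Special assessment — $1,856.88
Windstorm insurance — $2,786.52
Hazard insurance — $1,651.32
Municipal property tax — $3,459.24
Earthquake insurance — $663.48
Annual escrow total = $10,417.44
Base monthly escrow = $10,417.44 / 12 = $868.12

$868.12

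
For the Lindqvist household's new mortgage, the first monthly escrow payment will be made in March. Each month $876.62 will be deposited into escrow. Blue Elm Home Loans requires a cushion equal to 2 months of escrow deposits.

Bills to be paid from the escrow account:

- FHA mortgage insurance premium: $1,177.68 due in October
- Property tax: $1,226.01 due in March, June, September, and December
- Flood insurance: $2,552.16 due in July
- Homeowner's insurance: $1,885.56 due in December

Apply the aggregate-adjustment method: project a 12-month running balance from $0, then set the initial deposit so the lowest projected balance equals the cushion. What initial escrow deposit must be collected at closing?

$3,506.48

Cushion = 2 × $876.62 = $1,753.24
Trial balance (start $0, +$876.62 each month, − disbursements):
  Mar: +$876.62 − $1,226.01 → -$349.39
  Apr: +$876.62 → $527.23
  May: +$876.62 → $1,403.85
  Jun: +$876.62 − $1,226.01 → $1,054.46
  Jul: +$876.62 − $2,552.16 → -$621.08
  Aug: +$876.62 → $255.54
  Sep: +$876.62 − $1,226.01 → -$93.85
  Oct: +$876.62 − $1,177.68 → -$394.91
  Nov: +$876.62 → $481.71
  Dec: +$876.62 − $3,111.57 → -$1,753.24
  Jan: +$876.62 → -$876.62
  Feb: +$876.62 → $0.00
Lowest trial balance = -$1,753.24 (Dec)
Initial deposit = cushion − low point = $1,753.24 − (-$1,753.24) = $3,506.48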